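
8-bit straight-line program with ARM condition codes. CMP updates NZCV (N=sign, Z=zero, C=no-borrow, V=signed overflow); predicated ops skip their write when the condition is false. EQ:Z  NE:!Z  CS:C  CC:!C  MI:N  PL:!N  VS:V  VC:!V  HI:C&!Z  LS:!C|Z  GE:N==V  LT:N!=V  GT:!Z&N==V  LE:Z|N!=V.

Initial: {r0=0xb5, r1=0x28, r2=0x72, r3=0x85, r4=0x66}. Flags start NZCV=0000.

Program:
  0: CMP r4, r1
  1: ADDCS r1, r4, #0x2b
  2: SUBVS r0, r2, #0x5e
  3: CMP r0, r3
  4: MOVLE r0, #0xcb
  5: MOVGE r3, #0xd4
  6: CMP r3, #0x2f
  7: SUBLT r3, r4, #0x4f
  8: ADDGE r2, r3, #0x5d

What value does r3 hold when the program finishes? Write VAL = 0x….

VAL = 0x17

[0] flags=0010 → (cmp)
[1] flags=0010 CS?T → r1=0x91
[2] flags=0010 VS?F → skip
[3] flags=0010 → (cmp)
[4] flags=0010 LE?F → skip
[5] flags=0010 GE?T → r3=0xd4
[6] flags=1010 → (cmp)
[7] flags=1010 LT?T → r3=0x17
[8] flags=1010 GE?F → skip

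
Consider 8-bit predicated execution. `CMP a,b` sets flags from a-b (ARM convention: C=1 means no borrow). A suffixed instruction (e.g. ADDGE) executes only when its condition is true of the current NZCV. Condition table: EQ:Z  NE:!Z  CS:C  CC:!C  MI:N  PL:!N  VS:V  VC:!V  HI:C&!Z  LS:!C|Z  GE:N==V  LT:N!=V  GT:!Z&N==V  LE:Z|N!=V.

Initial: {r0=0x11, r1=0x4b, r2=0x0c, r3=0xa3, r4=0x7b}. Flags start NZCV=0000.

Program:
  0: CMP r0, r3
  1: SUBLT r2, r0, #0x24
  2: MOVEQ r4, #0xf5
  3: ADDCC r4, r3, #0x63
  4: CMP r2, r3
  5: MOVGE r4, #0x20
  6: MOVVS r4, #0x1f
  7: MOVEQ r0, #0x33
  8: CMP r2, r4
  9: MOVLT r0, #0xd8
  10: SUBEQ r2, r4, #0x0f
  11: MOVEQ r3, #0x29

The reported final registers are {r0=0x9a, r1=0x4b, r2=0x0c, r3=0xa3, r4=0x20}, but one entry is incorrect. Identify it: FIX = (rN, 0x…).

0: ✓ CMP  NZCV=0000
1: · SUBLT
2: · MOVEQ
3: ✓ ADDCC  r4←0x06
4: ✓ CMP  NZCV=0000
5: ✓ MOVGE  r4←0x20
6: · MOVVS
7: · MOVEQ
8: ✓ CMP  NZCV=1000
9: ✓ MOVLT  r0←0xd8
10: · SUBEQ
11: · MOVEQ

FIX = (r0, 0xd8)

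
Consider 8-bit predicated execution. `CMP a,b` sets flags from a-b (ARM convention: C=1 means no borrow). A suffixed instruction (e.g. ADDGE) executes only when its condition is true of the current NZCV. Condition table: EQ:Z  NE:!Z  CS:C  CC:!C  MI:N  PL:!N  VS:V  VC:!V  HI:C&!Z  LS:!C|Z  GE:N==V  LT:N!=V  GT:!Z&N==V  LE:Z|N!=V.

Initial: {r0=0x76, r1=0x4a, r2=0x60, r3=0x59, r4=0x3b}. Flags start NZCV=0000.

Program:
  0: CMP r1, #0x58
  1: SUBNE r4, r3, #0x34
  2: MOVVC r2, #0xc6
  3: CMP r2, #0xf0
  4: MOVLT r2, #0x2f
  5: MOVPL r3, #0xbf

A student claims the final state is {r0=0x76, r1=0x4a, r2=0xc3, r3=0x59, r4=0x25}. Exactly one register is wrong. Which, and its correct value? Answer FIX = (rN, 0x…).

FIX = (r2, 0x2f)

[0] flags=1000 → (cmp)
[1] flags=1000 NE?T → r4=0x25
[2] flags=1000 VC?T → r2=0xc6
[3] flags=1000 → (cmp)
[4] flags=1000 LT?T → r2=0x2f
[5] flags=1000 PL?F → skip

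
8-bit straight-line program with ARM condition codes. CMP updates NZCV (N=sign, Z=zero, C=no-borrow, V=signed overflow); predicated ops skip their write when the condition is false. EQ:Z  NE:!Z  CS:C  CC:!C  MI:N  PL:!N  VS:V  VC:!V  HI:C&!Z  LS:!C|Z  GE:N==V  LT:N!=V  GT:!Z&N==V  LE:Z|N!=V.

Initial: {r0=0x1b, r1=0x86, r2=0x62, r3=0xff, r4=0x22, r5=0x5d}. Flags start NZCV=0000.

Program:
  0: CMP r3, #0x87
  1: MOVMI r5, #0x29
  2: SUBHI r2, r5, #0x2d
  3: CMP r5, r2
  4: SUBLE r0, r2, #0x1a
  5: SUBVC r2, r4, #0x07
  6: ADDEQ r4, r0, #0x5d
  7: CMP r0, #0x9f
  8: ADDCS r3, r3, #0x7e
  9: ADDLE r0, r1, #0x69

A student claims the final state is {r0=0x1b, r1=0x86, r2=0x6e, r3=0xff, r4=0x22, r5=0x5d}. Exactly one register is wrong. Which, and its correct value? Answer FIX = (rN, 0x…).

FIX = (r2, 0x1b)

[0] flags=0010 → (cmp)
[1] flags=0010 MI?F → skip
[2] flags=0010 HI?T → r2=0x30
[3] flags=0010 → (cmp)
[4] flags=0010 LE?F → skip
[5] flags=0010 VC?T → r2=0x1b
[6] flags=0010 EQ?F → skip
[7] flags=0000 → (cmp)
[8] flags=0000 CS?F → skip
[9] flags=0000 LE?F → skip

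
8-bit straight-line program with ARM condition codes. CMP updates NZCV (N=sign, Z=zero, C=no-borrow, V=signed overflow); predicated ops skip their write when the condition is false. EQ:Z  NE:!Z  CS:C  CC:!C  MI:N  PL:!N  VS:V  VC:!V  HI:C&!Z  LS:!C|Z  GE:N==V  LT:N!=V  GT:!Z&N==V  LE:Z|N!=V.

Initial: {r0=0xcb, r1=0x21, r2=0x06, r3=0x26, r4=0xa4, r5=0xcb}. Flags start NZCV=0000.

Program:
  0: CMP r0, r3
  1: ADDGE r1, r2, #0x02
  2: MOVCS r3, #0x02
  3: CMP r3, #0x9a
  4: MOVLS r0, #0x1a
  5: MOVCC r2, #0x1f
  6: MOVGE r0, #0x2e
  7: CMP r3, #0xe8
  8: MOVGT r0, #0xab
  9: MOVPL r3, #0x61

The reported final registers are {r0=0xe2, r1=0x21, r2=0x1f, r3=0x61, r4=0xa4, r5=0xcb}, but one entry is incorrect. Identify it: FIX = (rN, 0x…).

FIX = (r0, 0xab)

0: ✓ CMP  NZCV=1010
1: · ADDGE
2: ✓ MOVCS  r3←0x02
3: ✓ CMP  NZCV=0000
4: ✓ MOVLS  r0←0x1a
5: ✓ MOVCC  r2←0x1f
6: ✓ MOVGE  r0←0x2e
7: ✓ CMP  NZCV=0000
8: ✓ MOVGT  r0←0xab
9: ✓ MOVPL  r3←0x61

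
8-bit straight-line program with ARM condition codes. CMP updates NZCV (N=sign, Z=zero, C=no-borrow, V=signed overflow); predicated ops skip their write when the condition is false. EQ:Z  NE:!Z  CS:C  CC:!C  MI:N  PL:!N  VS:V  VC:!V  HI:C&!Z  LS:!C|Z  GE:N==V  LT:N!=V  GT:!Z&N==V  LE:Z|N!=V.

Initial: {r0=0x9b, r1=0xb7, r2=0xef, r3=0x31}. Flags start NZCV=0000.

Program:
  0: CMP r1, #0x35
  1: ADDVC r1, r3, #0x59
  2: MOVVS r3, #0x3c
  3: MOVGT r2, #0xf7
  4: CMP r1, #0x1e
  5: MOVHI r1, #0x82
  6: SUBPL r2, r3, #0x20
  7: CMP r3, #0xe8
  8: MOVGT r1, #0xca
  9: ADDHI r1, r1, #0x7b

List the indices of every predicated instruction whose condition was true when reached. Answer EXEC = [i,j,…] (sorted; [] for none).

EXEC = [1,5,6,8]

0: ✓ CMP  NZCV=1010
1: ✓ ADDVC  r1←0x8a
2: · MOVVS
3: · MOVGT
4: ✓ CMP  NZCV=0011
5: ✓ MOVHI  r1←0x82
6: ✓ SUBPL  r2←0x11
7: ✓ CMP  NZCV=0000
8: ✓ MOVGT  r1←0xca
9: · ADDHI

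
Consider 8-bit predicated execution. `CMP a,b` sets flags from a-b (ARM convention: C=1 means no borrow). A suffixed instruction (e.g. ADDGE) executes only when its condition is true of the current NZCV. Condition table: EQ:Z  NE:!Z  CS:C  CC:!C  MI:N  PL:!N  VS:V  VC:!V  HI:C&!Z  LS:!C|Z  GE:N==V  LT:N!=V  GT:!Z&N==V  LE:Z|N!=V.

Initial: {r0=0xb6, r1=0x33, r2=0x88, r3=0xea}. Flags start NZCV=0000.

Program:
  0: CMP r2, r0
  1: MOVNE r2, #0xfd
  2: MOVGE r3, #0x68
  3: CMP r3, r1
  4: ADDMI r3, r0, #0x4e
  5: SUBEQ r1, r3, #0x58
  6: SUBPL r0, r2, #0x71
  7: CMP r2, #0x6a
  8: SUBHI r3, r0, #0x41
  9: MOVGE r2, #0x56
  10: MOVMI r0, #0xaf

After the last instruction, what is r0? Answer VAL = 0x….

0: ✓ CMP  NZCV=1000
1: ✓ MOVNE  r2←0xfd
2: · MOVGE
3: ✓ CMP  NZCV=1010
4: ✓ ADDMI  r3←0x04
5: · SUBEQ
6: · SUBPL
7: ✓ CMP  NZCV=1010
8: ✓ SUBHI  r3←0x75
9: · MOVGE
10: ✓ MOVMI  r0←0xaf

VAL = 0xaf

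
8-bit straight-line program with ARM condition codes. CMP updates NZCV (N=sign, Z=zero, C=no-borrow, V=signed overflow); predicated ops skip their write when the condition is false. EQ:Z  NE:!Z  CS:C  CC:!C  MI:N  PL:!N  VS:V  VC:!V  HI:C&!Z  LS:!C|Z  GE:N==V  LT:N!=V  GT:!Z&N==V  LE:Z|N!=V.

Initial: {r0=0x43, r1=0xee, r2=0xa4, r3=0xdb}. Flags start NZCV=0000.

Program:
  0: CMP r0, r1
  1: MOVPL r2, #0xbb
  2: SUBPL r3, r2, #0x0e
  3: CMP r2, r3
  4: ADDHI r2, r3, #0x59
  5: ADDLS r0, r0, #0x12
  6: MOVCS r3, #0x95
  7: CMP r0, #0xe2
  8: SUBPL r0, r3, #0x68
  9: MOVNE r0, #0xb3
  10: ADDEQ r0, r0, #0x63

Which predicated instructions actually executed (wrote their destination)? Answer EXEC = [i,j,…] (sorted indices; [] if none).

[0] flags=0000 → (cmp)
[1] flags=0000 PL?T → r2=0xbb
[2] flags=0000 PL?T → r3=0xad
[3] flags=0010 → (cmp)
[4] flags=0010 HI?T → r2=0x06
[5] flags=0010 LS?F → skip
[6] flags=0010 CS?T → r3=0x95
[7] flags=0000 → (cmp)
[8] flags=0000 PL?T → r0=0x2d
[9] flags=0000 NE?T → r0=0xb3
[10] flags=0000 EQ?F → skip

EXEC = [1,2,4,6,8,9]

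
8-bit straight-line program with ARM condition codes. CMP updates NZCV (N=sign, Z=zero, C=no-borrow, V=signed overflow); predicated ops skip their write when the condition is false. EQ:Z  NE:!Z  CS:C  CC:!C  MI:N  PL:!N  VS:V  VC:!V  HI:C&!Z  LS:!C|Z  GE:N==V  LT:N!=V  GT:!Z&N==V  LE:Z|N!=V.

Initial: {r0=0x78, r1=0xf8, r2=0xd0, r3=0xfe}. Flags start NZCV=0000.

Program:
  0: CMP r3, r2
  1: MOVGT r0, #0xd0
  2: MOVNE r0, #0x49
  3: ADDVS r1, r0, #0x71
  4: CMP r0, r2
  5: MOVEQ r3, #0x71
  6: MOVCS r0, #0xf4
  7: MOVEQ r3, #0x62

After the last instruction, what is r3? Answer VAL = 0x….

0: ✓ CMP  NZCV=0010
1: ✓ MOVGT  r0←0xd0
2: ✓ MOVNE  r0←0x49
3: · ADDVS
4: ✓ CMP  NZCV=0000
5: · MOVEQ
6: · MOVCS
7: · MOVEQ

VAL = 0xfe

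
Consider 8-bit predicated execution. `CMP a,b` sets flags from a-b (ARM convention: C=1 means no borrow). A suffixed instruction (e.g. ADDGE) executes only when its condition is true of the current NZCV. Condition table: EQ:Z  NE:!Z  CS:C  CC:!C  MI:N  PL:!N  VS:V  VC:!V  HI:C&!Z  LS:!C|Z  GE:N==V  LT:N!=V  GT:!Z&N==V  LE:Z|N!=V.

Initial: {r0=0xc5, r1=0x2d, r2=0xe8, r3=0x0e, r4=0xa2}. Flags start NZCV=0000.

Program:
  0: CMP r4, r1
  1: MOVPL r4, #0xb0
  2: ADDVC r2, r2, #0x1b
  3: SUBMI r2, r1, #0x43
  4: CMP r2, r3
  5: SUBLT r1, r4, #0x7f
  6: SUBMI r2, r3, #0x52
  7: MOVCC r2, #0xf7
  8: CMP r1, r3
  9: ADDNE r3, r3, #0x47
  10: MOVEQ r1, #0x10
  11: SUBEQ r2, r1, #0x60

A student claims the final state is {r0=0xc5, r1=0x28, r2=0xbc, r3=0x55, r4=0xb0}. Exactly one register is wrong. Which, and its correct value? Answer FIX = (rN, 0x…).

[0] flags=0011 → (cmp)
[1] flags=0011 PL?T → r4=0xb0
[2] flags=0011 VC?F → skip
[3] flags=0011 MI?F → skip
[4] flags=1010 → (cmp)
[5] flags=1010 LT?T → r1=0x31
[6] flags=1010 MI?T → r2=0xbc
[7] flags=1010 CC?F → skip
[8] flags=0010 → (cmp)
[9] flags=0010 NE?T → r3=0x55
[10] flags=0010 EQ?F → skip
[11] flags=0010 EQ?F → skip

FIX = (r1, 0x31)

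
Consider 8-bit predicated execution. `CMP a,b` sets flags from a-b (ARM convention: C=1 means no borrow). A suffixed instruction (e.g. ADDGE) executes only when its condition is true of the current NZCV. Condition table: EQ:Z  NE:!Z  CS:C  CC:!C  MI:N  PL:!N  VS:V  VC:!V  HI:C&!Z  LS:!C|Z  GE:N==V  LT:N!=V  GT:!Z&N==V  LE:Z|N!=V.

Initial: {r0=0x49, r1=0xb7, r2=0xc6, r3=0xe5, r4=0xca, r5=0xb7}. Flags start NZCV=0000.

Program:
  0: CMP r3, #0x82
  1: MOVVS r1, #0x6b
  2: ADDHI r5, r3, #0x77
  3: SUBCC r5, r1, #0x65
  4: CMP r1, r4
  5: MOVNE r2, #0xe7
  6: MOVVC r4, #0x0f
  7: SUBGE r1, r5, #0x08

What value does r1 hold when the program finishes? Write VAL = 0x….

VAL = 0xb7

[0] flags=0010 → (cmp)
[1] flags=0010 VS?F → skip
[2] flags=0010 HI?T → r5=0x5c
[3] flags=0010 CC?F → skip
[4] flags=1000 → (cmp)
[5] flags=1000 NE?T → r2=0xe7
[6] flags=1000 VC?T → r4=0x0f
[7] flags=1000 GE?F → skip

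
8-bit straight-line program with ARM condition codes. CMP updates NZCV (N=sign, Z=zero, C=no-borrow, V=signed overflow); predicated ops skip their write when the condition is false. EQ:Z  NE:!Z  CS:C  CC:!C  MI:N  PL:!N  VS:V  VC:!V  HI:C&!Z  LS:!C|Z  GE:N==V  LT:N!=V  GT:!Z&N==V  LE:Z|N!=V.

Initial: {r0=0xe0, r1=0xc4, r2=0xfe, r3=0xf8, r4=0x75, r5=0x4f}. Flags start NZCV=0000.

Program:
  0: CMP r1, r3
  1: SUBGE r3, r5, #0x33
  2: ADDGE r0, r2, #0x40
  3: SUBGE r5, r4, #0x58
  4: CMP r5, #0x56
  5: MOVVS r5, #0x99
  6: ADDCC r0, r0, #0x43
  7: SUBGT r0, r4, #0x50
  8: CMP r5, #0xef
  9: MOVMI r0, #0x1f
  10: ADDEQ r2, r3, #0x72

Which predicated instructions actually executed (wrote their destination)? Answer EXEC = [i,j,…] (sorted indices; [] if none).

EXEC = [6]

[0] flags=1000 → (cmp)
[1] flags=1000 GE?F → skip
[2] flags=1000 GE?F → skip
[3] flags=1000 GE?F → skip
[4] flags=1000 → (cmp)
[5] flags=1000 VS?F → skip
[6] flags=1000 CC?T → r0=0x23
[7] flags=1000 GT?F → skip
[8] flags=0000 → (cmp)
[9] flags=0000 MI?F → skip
[10] flags=0000 EQ?F → skip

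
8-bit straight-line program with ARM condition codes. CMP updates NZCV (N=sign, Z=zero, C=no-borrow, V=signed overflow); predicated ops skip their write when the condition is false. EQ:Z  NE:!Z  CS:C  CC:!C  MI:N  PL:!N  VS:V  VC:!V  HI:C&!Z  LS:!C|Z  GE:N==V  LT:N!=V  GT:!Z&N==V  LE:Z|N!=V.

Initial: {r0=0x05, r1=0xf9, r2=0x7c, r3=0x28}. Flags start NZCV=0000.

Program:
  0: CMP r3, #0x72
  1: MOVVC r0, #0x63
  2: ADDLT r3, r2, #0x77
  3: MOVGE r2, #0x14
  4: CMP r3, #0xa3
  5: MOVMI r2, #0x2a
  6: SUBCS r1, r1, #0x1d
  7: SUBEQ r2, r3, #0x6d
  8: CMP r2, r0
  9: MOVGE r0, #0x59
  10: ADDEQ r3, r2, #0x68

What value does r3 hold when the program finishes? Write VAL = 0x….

VAL = 0xf3

[0] flags=1000 → (cmp)
[1] flags=1000 VC?T → r0=0x63
[2] flags=1000 LT?T → r3=0xf3
[3] flags=1000 GE?F → skip
[4] flags=0010 → (cmp)
[5] flags=0010 MI?F → skip
[6] flags=0010 CS?T → r1=0xdc
[7] flags=0010 EQ?F → skip
[8] flags=0010 → (cmp)
[9] flags=0010 GE?T → r0=0x59
[10] flags=0010 EQ?F → skip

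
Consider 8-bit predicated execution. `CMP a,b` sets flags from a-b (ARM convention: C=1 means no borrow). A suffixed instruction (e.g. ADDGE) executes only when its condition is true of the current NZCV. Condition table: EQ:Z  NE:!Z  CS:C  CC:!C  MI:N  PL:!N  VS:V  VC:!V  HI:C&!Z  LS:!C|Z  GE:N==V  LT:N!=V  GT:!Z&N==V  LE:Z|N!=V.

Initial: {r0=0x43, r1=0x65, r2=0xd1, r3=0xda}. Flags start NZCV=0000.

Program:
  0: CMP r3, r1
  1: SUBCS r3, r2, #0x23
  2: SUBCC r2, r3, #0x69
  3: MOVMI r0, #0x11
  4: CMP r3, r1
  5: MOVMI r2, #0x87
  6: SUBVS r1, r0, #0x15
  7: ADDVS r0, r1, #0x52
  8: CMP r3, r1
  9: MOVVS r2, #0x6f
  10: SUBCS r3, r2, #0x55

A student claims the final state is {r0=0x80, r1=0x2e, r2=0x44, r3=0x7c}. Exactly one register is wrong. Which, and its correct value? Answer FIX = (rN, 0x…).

FIX = (r2, 0xd1)

0: ✓ CMP  NZCV=0011
1: ✓ SUBCS  r3←0xae
2: · SUBCC
3: · MOVMI
4: ✓ CMP  NZCV=0011
5: · MOVMI
6: ✓ SUBVS  r1←0x2e
7: ✓ ADDVS  r0←0x80
8: ✓ CMP  NZCV=1010
9: · MOVVS
10: ✓ SUBCS  r3←0x7c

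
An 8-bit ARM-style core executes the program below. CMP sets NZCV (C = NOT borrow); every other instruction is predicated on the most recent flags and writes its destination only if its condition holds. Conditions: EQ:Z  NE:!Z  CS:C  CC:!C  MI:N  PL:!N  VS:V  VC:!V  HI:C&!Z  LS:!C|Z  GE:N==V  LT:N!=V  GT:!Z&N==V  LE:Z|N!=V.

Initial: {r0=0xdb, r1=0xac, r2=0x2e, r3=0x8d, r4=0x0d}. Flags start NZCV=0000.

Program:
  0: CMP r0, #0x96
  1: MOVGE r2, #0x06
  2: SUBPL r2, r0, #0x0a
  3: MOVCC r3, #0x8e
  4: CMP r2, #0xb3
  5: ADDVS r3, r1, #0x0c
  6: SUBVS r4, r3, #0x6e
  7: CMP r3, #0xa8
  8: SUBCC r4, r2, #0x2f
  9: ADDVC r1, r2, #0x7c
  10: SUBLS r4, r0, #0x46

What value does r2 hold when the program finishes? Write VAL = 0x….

0: ✓ CMP  NZCV=0010
1: ✓ MOVGE  r2←0x06
2: ✓ SUBPL  r2←0xd1
3: · MOVCC
4: ✓ CMP  NZCV=0010
5: · ADDVS
6: · SUBVS
7: ✓ CMP  NZCV=1000
8: ✓ SUBCC  r4←0xa2
9: ✓ ADDVC  r1←0x4d
10: ✓ SUBLS  r4←0x95

VAL = 0xd1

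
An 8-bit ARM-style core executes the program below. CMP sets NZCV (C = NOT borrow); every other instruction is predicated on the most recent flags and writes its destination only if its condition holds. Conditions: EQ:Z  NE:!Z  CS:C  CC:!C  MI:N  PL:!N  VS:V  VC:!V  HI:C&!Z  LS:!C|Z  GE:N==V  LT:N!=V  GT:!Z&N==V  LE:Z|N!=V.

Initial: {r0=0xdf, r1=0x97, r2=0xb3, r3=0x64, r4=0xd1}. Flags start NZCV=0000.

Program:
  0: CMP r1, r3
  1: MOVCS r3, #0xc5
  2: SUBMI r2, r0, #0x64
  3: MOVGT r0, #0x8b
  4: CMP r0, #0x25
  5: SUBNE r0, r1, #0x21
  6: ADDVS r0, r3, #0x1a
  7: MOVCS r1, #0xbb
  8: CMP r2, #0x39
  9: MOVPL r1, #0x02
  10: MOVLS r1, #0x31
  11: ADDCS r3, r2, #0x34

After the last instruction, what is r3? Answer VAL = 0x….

[0] flags=0011 → (cmp)
[1] flags=0011 CS?T → r3=0xc5
[2] flags=0011 MI?F → skip
[3] flags=0011 GT?F → skip
[4] flags=1010 → (cmp)
[5] flags=1010 NE?T → r0=0x76
[6] flags=1010 VS?F → skip
[7] flags=1010 CS?T → r1=0xbb
[8] flags=0011 → (cmp)
[9] flags=0011 PL?T → r1=0x02
[10] flags=0011 LS?F → skip
[11] flags=0011 CS?T → r3=0xe7

VAL = 0xe7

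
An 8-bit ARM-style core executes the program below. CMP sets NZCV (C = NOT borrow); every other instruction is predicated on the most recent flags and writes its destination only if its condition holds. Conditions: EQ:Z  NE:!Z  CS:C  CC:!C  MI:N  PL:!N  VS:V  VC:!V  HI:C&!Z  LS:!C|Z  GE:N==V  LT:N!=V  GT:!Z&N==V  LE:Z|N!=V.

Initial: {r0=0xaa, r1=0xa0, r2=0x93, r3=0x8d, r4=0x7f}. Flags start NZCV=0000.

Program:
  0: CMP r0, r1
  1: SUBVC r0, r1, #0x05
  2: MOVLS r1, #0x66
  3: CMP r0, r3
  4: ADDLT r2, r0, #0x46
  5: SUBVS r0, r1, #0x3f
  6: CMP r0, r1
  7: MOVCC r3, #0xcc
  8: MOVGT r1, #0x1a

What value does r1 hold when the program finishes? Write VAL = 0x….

[0] flags=0010 → (cmp)
[1] flags=0010 VC?T → r0=0x9b
[2] flags=0010 LS?F → skip
[3] flags=0010 → (cmp)
[4] flags=0010 LT?F → skip
[5] flags=0010 VS?F → skip
[6] flags=1000 → (cmp)
[7] flags=1000 CC?T → r3=0xcc
[8] flags=1000 GT?F → skip

VAL = 0xa0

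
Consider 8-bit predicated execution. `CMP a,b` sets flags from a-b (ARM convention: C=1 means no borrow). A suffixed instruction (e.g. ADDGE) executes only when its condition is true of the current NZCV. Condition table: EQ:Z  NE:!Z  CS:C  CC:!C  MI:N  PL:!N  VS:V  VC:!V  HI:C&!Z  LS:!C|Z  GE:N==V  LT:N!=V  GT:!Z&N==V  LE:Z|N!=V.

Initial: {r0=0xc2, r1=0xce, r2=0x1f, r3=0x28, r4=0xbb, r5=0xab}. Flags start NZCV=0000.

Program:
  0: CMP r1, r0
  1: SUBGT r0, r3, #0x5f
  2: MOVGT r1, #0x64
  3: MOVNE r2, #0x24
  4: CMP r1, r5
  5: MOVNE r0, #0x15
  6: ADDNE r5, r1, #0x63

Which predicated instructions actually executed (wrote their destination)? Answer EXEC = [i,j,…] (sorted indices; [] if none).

EXEC = [1,2,3,5,6]

[0] flags=0010 → (cmp)
[1] flags=0010 GT?T → r0=0xc9
[2] flags=0010 GT?T → r1=0x64
[3] flags=0010 NE?T → r2=0x24
[4] flags=1001 → (cmp)
[5] flags=1001 NE?T → r0=0x15
[6] flags=1001 NE?T → r5=0xc7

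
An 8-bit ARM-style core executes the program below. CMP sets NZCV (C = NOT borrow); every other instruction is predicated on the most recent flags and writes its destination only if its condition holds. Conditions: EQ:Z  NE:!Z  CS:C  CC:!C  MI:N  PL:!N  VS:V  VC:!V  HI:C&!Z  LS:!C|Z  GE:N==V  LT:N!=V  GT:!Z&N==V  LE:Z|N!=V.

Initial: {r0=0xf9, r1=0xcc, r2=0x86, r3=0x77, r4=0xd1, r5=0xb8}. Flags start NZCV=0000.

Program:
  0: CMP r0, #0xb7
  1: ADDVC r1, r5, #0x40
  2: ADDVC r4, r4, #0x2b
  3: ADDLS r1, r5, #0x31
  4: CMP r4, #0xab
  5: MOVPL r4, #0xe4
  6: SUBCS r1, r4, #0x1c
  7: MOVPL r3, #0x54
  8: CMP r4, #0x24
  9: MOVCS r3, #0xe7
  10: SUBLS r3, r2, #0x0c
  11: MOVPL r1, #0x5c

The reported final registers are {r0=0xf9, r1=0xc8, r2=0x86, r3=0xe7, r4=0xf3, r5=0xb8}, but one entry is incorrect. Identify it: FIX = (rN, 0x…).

0: ✓ CMP  NZCV=0010
1: ✓ ADDVC  r1←0xf8
2: ✓ ADDVC  r4←0xfc
3: · ADDLS
4: ✓ CMP  NZCV=0010
5: ✓ MOVPL  r4←0xe4
6: ✓ SUBCS  r1←0xc8
7: ✓ MOVPL  r3←0x54
8: ✓ CMP  NZCV=1010
9: ✓ MOVCS  r3←0xe7
10: · SUBLS
11: · MOVPL

FIX = (r4, 0xe4)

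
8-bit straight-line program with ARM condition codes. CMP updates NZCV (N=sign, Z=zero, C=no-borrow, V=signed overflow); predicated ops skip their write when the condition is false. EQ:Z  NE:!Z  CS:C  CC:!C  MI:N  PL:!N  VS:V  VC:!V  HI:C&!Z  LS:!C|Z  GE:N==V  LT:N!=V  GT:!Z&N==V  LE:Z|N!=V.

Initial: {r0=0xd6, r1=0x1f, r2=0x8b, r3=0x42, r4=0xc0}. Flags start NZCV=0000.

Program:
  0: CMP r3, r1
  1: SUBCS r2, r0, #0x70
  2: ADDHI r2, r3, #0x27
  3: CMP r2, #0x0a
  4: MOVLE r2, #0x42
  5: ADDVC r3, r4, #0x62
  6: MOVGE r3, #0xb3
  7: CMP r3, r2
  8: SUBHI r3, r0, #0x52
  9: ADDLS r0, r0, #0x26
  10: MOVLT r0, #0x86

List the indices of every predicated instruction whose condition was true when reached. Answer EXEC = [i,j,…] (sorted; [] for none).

EXEC = [1,2,5,6,8,10]

0: ✓ CMP  NZCV=0010
1: ✓ SUBCS  r2←0x66
2: ✓ ADDHI  r2←0x69
3: ✓ CMP  NZCV=0010
4: · MOVLE
5: ✓ ADDVC  r3←0x22
6: ✓ MOVGE  r3←0xb3
7: ✓ CMP  NZCV=0011
8: ✓ SUBHI  r3←0x84
9: · ADDLS
10: ✓ MOVLT  r0←0x86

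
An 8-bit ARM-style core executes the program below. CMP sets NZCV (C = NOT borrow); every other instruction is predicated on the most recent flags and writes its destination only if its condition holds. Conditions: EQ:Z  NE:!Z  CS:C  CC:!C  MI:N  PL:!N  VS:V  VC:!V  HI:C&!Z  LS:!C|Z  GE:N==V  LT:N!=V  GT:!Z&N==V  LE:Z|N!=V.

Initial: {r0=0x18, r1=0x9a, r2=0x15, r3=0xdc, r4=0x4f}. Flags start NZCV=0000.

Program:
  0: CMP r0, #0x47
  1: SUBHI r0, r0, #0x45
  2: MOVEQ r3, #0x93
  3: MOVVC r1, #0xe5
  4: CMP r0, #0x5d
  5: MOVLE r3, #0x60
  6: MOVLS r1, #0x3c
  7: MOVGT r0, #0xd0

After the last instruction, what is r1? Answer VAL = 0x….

VAL = 0x3c

0: ✓ CMP  NZCV=1000
1: · SUBHI
2: · MOVEQ
3: ✓ MOVVC  r1←0xe5
4: ✓ CMP  NZCV=1000
5: ✓ MOVLE  r3←0x60
6: ✓ MOVLS  r1←0x3c
7: · MOVGT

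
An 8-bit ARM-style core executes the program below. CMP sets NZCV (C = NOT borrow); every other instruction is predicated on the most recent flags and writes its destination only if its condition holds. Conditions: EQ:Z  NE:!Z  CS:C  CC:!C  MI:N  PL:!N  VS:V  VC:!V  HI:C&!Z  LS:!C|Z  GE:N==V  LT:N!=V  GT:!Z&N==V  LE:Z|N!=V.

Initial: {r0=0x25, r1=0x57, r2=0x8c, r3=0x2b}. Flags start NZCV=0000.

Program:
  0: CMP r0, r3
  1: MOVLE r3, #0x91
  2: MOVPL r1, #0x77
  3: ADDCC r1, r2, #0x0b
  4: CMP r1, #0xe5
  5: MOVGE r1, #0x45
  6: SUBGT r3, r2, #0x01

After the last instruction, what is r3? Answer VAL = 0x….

[0] flags=1000 → (cmp)
[1] flags=1000 LE?T → r3=0x91
[2] flags=1000 PL?F → skip
[3] flags=1000 CC?T → r1=0x97
[4] flags=1000 → (cmp)
[5] flags=1000 GE?F → skip
[6] flags=1000 GT?F → skip

VAL = 0x91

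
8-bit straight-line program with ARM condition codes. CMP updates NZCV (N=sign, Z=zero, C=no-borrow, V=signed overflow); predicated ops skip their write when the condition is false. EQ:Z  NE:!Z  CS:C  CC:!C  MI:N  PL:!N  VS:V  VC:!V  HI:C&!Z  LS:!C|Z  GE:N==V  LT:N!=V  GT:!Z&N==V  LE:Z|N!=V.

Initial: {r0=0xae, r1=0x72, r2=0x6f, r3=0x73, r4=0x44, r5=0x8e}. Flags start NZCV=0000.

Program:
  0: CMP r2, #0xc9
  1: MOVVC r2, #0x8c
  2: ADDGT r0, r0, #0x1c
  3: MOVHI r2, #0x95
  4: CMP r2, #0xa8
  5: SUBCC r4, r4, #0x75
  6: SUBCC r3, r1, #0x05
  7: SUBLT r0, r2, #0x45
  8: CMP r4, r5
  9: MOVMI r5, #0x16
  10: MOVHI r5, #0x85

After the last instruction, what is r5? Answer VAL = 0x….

0: ✓ CMP  NZCV=1001
1: · MOVVC
2: ✓ ADDGT  r0←0xca
3: · MOVHI
4: ✓ CMP  NZCV=1001
5: ✓ SUBCC  r4←0xcf
6: ✓ SUBCC  r3←0x6d
7: · SUBLT
8: ✓ CMP  NZCV=0010
9: · MOVMI
10: ✓ MOVHI  r5←0x85

VAL = 0x85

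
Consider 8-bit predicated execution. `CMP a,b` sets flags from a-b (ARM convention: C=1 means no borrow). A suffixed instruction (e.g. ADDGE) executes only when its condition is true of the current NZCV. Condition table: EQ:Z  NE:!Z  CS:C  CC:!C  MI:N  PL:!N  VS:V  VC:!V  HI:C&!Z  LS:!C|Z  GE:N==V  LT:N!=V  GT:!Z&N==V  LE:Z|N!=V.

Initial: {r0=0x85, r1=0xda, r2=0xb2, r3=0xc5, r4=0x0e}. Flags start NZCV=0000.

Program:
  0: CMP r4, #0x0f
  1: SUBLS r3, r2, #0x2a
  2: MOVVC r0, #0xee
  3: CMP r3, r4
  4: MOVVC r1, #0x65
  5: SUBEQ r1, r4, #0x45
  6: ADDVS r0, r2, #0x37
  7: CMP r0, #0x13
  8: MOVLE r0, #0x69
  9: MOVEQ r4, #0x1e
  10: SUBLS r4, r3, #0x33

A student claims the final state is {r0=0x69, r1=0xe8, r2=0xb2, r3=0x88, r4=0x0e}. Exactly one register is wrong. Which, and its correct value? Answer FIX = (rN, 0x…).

[0] flags=1000 → (cmp)
[1] flags=1000 LS?T → r3=0x88
[2] flags=1000 VC?T → r0=0xee
[3] flags=0011 → (cmp)
[4] flags=0011 VC?F → skip
[5] flags=0011 EQ?F → skip
[6] flags=0011 VS?T → r0=0xe9
[7] flags=1010 → (cmp)
[8] flags=1010 LE?T → r0=0x69
[9] flags=1010 EQ?F → skip
[10] flags=1010 LS?F → skip

FIX = (r1, 0xda)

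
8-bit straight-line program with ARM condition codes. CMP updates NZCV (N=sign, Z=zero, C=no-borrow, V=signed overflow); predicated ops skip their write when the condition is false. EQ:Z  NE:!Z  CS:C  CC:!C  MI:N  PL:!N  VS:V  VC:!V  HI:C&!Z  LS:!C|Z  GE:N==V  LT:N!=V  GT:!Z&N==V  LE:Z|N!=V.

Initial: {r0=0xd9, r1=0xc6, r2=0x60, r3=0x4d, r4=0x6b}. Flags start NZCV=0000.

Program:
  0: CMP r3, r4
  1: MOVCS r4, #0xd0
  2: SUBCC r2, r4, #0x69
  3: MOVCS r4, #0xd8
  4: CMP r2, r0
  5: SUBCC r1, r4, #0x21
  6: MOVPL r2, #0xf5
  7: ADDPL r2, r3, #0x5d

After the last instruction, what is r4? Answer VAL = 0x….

VAL = 0x6b

[0] flags=1000 → (cmp)
[1] flags=1000 CS?F → skip
[2] flags=1000 CC?T → r2=0x02
[3] flags=1000 CS?F → skip
[4] flags=0000 → (cmp)
[5] flags=0000 CC?T → r1=0x4a
[6] flags=0000 PL?T → r2=0xf5
[7] flags=0000 PL?T → r2=0xaa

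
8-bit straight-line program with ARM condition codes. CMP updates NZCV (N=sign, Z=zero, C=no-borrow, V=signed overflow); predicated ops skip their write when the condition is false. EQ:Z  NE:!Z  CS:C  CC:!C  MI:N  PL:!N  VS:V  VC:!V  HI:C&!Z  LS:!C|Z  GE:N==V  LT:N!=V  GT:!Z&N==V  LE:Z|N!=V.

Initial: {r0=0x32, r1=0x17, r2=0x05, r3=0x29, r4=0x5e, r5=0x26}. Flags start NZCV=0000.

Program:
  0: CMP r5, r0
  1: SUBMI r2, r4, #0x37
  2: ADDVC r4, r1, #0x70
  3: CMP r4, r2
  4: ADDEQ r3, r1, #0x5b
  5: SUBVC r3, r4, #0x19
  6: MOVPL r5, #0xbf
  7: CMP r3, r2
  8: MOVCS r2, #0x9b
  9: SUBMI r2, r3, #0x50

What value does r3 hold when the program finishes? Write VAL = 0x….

VAL = 0x29

[0] flags=1000 → (cmp)
[1] flags=1000 MI?T → r2=0x27
[2] flags=1000 VC?T → r4=0x87
[3] flags=0011 → (cmp)
[4] flags=0011 EQ?F → skip
[5] flags=0011 VC?F → skip
[6] flags=0011 PL?T → r5=0xbf
[7] flags=0010 → (cmp)
[8] flags=0010 CS?T → r2=0x9b
[9] flags=0010 MI?F → skip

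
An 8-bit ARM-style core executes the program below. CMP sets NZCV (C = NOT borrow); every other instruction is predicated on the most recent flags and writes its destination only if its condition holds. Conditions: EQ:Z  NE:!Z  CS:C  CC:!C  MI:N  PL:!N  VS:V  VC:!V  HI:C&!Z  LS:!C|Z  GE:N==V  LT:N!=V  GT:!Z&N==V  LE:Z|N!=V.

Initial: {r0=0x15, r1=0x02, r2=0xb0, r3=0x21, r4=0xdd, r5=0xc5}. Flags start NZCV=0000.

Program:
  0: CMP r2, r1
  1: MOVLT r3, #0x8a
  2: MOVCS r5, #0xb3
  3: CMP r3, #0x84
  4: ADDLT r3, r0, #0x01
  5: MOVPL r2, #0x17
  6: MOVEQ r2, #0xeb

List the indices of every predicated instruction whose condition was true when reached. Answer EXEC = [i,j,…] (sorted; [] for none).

[0] flags=1010 → (cmp)
[1] flags=1010 LT?T → r3=0x8a
[2] flags=1010 CS?T → r5=0xb3
[3] flags=0010 → (cmp)
[4] flags=0010 LT?F → skip
[5] flags=0010 PL?T → r2=0x17
[6] flags=0010 EQ?F → skip

EXEC = [1,2,5]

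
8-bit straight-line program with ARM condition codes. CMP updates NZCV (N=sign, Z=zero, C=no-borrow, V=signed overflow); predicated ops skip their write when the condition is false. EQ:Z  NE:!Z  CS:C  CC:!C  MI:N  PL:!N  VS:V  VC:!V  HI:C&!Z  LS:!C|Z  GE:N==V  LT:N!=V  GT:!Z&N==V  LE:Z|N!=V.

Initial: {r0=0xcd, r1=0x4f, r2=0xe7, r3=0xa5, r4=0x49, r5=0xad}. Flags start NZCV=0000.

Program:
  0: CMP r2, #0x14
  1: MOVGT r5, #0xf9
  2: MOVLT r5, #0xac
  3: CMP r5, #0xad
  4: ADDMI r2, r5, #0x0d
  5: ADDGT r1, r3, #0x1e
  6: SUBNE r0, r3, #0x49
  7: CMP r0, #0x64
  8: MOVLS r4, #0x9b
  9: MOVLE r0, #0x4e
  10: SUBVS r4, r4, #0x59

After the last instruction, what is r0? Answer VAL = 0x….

VAL = 0x4e

0: ✓ CMP  NZCV=1010
1: · MOVGT
2: ✓ MOVLT  r5←0xac
3: ✓ CMP  NZCV=1000
4: ✓ ADDMI  r2←0xb9
5: · ADDGT
6: ✓ SUBNE  r0←0x5c
7: ✓ CMP  NZCV=1000
8: ✓ MOVLS  r4←0x9b
9: ✓ MOVLE  r0←0x4e
10: · SUBVS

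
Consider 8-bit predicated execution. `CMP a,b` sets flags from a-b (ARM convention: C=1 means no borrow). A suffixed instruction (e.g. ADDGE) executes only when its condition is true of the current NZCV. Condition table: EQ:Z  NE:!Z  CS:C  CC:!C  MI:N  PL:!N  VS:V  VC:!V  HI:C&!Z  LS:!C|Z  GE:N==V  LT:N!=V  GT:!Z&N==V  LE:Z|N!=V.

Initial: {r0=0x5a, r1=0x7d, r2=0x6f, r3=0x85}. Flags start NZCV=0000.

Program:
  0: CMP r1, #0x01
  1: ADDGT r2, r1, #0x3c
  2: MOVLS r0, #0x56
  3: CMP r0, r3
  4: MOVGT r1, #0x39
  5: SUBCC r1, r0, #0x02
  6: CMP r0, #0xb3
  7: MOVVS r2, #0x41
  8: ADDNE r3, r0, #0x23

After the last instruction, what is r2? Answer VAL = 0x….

0: ✓ CMP  NZCV=0010
1: ✓ ADDGT  r2←0xb9
2: · MOVLS
3: ✓ CMP  NZCV=1001
4: ✓ MOVGT  r1←0x39
5: ✓ SUBCC  r1←0x58
6: ✓ CMP  NZCV=1001
7: ✓ MOVVS  r2←0x41
8: ✓ ADDNE  r3←0x7d

VAL = 0x41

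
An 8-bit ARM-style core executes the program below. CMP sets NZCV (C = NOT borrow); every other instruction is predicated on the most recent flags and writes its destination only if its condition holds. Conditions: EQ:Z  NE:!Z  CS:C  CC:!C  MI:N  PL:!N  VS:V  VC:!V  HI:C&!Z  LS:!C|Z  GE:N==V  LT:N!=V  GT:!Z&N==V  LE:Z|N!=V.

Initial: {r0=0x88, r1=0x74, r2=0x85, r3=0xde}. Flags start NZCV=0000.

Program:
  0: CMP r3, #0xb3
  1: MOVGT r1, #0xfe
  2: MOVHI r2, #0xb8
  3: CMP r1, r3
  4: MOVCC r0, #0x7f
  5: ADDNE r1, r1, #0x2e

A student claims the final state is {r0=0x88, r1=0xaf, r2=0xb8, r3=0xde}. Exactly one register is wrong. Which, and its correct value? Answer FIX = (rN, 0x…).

FIX = (r1, 0x2c)

0: ✓ CMP  NZCV=0010
1: ✓ MOVGT  r1←0xfe
2: ✓ MOVHI  r2←0xb8
3: ✓ CMP  NZCV=0010
4: · MOVCC
5: ✓ ADDNE  r1←0x2c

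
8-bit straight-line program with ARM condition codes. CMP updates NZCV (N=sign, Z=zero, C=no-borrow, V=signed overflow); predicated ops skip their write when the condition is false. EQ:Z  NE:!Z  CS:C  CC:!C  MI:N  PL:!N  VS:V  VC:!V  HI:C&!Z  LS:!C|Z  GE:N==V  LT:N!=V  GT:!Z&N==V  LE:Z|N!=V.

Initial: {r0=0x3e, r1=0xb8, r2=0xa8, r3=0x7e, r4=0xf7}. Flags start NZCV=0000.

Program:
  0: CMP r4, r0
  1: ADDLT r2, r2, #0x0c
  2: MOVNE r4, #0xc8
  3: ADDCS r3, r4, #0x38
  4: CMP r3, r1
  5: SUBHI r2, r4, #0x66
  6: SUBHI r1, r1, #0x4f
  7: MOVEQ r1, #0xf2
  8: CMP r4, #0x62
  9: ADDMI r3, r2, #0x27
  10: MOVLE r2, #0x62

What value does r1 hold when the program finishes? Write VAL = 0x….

VAL = 0xb8

[0] flags=1010 → (cmp)
[1] flags=1010 LT?T → r2=0xb4
[2] flags=1010 NE?T → r4=0xc8
[3] flags=1010 CS?T → r3=0x00
[4] flags=0000 → (cmp)
[5] flags=0000 HI?F → skip
[6] flags=0000 HI?F → skip
[7] flags=0000 EQ?F → skip
[8] flags=0011 → (cmp)
[9] flags=0011 MI?F → skip
[10] flags=0011 LE?T → r2=0x62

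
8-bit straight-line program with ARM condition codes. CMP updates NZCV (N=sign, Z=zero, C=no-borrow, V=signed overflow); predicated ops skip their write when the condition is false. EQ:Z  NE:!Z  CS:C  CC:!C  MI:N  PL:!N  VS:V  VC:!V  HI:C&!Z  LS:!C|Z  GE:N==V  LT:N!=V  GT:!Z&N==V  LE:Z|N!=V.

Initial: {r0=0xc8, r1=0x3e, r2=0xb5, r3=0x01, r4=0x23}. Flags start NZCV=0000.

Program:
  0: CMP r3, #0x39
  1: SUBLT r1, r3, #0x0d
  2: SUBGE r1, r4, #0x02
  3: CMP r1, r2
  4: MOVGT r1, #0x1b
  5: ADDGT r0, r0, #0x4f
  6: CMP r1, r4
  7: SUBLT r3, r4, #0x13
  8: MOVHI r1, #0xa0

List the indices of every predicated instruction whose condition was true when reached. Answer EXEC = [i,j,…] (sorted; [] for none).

0: ✓ CMP  NZCV=1000
1: ✓ SUBLT  r1←0xf4
2: · SUBGE
3: ✓ CMP  NZCV=0010
4: ✓ MOVGT  r1←0x1b
5: ✓ ADDGT  r0←0x17
6: ✓ CMP  NZCV=1000
7: ✓ SUBLT  r3←0x10
8: · MOVHI

EXEC = [1,4,5,7]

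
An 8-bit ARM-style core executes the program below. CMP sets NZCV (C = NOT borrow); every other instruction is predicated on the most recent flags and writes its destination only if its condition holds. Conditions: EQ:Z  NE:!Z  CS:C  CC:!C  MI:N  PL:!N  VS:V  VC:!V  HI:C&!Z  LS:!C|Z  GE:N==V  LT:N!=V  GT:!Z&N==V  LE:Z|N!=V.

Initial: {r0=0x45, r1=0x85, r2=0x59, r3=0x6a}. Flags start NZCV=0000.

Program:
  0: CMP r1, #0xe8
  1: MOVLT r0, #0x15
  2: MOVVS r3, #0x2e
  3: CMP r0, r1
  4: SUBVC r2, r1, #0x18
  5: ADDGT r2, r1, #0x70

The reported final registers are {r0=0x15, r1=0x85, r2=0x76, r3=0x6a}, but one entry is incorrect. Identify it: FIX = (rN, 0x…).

FIX = (r2, 0xf5)

[0] flags=1000 → (cmp)
[1] flags=1000 LT?T → r0=0x15
[2] flags=1000 VS?F → skip
[3] flags=1001 → (cmp)
[4] flags=1001 VC?F → skip
[5] flags=1001 GT?T → r2=0xf5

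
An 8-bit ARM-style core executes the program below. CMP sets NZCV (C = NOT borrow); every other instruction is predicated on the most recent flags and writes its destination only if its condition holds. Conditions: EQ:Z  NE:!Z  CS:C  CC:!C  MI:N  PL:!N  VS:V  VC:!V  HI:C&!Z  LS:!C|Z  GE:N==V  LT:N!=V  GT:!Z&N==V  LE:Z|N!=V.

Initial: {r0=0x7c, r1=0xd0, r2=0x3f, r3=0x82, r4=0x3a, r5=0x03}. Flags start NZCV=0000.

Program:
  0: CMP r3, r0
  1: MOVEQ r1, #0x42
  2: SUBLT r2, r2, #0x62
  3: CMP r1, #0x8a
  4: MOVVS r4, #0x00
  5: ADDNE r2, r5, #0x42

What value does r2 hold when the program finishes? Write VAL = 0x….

[0] flags=0011 → (cmp)
[1] flags=0011 EQ?F → skip
[2] flags=0011 LT?T → r2=0xdd
[3] flags=0010 → (cmp)
[4] flags=0010 VS?F → skip
[5] flags=0010 NE?T → r2=0x45

VAL = 0x45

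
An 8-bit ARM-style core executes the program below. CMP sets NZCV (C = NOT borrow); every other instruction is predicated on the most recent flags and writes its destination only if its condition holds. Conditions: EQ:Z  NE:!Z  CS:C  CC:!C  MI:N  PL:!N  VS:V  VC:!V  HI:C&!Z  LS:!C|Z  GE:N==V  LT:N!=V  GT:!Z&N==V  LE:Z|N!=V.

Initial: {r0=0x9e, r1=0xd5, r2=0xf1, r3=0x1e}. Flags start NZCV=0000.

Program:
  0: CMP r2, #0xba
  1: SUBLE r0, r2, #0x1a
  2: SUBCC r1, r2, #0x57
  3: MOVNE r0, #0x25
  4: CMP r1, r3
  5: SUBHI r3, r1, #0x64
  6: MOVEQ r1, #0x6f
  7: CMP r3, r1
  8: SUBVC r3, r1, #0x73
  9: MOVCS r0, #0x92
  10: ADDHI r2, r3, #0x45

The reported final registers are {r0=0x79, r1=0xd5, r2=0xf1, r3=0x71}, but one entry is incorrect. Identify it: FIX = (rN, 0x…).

FIX = (r0, 0x25)

[0] flags=0010 → (cmp)
[1] flags=0010 LE?F → skip
[2] flags=0010 CC?F → skip
[3] flags=0010 NE?T → r0=0x25
[4] flags=1010 → (cmp)
[5] flags=1010 HI?T → r3=0x71
[6] flags=1010 EQ?F → skip
[7] flags=1001 → (cmp)
[8] flags=1001 VC?F → skip
[9] flags=1001 CS?F → skip
[10] flags=1001 HI?F → skip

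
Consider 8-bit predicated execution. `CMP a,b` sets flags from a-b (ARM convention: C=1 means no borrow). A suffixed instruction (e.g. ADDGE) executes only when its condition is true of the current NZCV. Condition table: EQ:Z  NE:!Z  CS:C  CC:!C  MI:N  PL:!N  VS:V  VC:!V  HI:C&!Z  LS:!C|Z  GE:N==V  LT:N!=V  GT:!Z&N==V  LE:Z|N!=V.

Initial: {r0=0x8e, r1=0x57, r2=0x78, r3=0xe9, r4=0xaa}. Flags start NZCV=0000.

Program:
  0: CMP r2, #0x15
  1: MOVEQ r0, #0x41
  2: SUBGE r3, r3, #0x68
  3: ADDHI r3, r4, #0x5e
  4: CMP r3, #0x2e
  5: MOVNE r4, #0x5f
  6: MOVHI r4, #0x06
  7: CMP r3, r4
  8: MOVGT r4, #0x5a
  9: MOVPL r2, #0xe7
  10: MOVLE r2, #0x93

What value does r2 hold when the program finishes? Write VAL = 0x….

[0] flags=0010 → (cmp)
[1] flags=0010 EQ?F → skip
[2] flags=0010 GE?T → r3=0x81
[3] flags=0010 HI?T → r3=0x08
[4] flags=1000 → (cmp)
[5] flags=1000 NE?T → r4=0x5f
[6] flags=1000 HI?F → skip
[7] flags=1000 → (cmp)
[8] flags=1000 GT?F → skip
[9] flags=1000 PL?F → skip
[10] flags=1000 LE?T → r2=0x93

VAL = 0x93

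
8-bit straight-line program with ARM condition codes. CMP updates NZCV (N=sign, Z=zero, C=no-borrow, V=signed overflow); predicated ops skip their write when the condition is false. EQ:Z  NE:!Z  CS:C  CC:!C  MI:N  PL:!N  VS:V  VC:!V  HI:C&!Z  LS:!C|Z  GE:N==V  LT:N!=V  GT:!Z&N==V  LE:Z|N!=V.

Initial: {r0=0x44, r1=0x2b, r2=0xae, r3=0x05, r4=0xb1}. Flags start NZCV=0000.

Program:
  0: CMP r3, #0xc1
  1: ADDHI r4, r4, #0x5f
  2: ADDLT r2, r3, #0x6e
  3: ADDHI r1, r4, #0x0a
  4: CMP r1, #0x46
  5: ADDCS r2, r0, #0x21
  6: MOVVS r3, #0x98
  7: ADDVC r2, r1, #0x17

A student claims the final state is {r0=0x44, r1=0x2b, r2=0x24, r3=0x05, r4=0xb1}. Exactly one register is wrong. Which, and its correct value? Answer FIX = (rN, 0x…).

FIX = (r2, 0x42)

[0] flags=0000 → (cmp)
[1] flags=0000 HI?F → skip
[2] flags=0000 LT?F → skip
[3] flags=0000 HI?F → skip
[4] flags=1000 → (cmp)
[5] flags=1000 CS?F → skip
[6] flags=1000 VS?F → skip
[7] flags=1000 VC?T → r2=0x42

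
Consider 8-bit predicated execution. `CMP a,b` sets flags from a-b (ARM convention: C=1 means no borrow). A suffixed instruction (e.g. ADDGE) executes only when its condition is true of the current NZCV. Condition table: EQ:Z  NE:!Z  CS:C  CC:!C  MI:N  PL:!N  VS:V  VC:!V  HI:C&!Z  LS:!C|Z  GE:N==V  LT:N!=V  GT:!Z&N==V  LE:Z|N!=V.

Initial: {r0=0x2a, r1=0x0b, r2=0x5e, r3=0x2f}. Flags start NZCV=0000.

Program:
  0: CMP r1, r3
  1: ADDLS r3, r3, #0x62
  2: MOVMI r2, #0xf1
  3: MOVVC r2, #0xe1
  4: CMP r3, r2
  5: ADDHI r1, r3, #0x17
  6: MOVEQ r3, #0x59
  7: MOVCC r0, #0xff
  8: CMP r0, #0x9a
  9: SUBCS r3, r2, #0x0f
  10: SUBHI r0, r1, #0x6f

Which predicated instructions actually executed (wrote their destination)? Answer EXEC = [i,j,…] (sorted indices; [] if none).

[0] flags=1000 → (cmp)
[1] flags=1000 LS?T → r3=0x91
[2] flags=1000 MI?T → r2=0xf1
[3] flags=1000 VC?T → r2=0xe1
[4] flags=1000 → (cmp)
[5] flags=1000 HI?F → skip
[6] flags=1000 EQ?F → skip
[7] flags=1000 CC?T → r0=0xff
[8] flags=0010 → (cmp)
[9] flags=0010 CS?T → r3=0xd2
[10] flags=0010 HI?T → r0=0x9c

EXEC = [1,2,3,7,9,10]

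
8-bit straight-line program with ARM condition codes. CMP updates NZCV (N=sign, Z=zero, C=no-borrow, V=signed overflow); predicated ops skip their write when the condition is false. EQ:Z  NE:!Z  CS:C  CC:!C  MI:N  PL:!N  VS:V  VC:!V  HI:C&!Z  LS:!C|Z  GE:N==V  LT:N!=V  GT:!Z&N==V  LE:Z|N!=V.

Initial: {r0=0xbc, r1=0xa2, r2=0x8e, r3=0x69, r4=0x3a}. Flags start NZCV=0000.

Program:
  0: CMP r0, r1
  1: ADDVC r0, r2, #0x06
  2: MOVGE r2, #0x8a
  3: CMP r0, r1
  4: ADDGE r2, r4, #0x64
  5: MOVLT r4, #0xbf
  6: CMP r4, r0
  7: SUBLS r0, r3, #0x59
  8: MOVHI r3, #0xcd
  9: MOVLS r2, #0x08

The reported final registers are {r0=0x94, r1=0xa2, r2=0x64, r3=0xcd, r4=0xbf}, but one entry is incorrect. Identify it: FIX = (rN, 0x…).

FIX = (r2, 0x8a)

0: ✓ CMP  NZCV=0010
1: ✓ ADDVC  r0←0x94
2: ✓ MOVGE  r2←0x8a
3: ✓ CMP  NZCV=1000
4: · ADDGE
5: ✓ MOVLT  r4←0xbf
6: ✓ CMP  NZCV=0010
7: · SUBLS
8: ✓ MOVHI  r3←0xcd
9: · MOVLS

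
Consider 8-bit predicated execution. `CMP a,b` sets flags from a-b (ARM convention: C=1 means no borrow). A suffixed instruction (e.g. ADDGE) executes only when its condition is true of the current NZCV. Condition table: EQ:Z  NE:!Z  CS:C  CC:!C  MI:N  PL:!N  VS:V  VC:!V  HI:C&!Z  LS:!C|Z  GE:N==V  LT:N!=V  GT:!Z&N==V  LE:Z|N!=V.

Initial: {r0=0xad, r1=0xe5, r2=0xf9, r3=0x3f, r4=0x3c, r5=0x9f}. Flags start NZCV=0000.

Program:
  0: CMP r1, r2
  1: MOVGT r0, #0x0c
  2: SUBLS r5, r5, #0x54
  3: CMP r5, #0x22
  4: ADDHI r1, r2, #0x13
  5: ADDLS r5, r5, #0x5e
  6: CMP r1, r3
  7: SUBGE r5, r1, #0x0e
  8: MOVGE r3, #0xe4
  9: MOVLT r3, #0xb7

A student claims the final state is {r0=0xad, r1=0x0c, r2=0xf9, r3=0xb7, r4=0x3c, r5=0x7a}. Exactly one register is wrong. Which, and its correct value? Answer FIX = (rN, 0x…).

[0] flags=1000 → (cmp)
[1] flags=1000 GT?F → skip
[2] flags=1000 LS?T → r5=0x4b
[3] flags=0010 → (cmp)
[4] flags=0010 HI?T → r1=0x0c
[5] flags=0010 LS?F → skip
[6] flags=1000 → (cmp)
[7] flags=1000 GE?F → skip
[8] flags=1000 GE?F → skip
[9] flags=1000 LT?T → r3=0xb7

FIX = (r5, 0x4b)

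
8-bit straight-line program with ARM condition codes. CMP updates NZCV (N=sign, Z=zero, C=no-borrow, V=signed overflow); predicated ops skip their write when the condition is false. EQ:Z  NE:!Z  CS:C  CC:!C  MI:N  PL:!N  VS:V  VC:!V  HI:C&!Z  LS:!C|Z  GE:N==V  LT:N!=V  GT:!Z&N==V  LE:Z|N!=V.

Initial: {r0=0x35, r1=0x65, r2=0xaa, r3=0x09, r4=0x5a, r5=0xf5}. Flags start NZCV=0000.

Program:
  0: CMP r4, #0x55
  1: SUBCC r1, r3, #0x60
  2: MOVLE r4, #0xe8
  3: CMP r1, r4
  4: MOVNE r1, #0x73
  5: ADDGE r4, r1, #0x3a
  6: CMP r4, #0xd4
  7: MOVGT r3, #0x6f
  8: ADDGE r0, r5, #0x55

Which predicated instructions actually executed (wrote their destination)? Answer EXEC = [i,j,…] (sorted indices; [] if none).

[0] flags=0010 → (cmp)
[1] flags=0010 CC?F → skip
[2] flags=0010 LE?F → skip
[3] flags=0010 → (cmp)
[4] flags=0010 NE?T → r1=0x73
[5] flags=0010 GE?T → r4=0xad
[6] flags=1000 → (cmp)
[7] flags=1000 GT?F → skip
[8] flags=1000 GE?F → skip

EXEC = [4,5]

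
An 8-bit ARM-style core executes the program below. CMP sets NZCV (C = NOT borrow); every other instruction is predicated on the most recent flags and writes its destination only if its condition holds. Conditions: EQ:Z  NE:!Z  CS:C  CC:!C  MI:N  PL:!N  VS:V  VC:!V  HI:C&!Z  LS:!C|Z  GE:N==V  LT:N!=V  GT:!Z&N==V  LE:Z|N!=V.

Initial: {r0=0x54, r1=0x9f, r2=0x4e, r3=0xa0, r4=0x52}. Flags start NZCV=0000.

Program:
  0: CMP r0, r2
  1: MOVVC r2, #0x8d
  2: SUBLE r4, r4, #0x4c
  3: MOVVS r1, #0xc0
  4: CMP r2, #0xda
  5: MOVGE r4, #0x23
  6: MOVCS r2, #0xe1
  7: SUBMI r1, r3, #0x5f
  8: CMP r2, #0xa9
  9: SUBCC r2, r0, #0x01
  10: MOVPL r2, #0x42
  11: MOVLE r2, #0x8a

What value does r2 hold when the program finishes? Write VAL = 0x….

VAL = 0x8a

[0] flags=0010 → (cmp)
[1] flags=0010 VC?T → r2=0x8d
[2] flags=0010 LE?F → skip
[3] flags=0010 VS?F → skip
[4] flags=1000 → (cmp)
[5] flags=1000 GE?F → skip
[6] flags=1000 CS?F → skip
[7] flags=1000 MI?T → r1=0x41
[8] flags=1000 → (cmp)
[9] flags=1000 CC?T → r2=0x53
[10] flags=1000 PL?F → skip
[11] flags=1000 LE?T → r2=0x8a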